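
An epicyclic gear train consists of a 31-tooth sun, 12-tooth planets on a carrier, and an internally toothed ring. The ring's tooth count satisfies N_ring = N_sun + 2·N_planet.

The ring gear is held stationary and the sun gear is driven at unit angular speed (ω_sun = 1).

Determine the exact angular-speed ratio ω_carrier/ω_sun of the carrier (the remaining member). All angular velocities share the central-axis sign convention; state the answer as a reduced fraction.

N_ring = 31 + 2·12 = 55
31(ω_s−ω_c) = −55(ω_r−ω_c),  ω_r=0, ω_s=1
31(1−ω_c) = −55(0−ω_c)  ⇒  86ω_c = 31  ⇒  ω_c = 31/86
ω_c/ω_s = 31/86

31/86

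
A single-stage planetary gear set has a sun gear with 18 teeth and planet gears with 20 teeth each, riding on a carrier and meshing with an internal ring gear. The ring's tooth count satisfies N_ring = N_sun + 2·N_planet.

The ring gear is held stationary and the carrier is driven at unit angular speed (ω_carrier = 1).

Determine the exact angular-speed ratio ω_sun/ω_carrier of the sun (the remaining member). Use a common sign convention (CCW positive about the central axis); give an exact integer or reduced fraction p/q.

N_ring = 18 + 2·20 = 58
18(ω_s−ω_c) = −58(ω_r−ω_c),  ω_r=0, ω_c=1
ω_s = 1 − (58/18)(0−1) = 38/9
ω_s/ω_c = 38/9

38/9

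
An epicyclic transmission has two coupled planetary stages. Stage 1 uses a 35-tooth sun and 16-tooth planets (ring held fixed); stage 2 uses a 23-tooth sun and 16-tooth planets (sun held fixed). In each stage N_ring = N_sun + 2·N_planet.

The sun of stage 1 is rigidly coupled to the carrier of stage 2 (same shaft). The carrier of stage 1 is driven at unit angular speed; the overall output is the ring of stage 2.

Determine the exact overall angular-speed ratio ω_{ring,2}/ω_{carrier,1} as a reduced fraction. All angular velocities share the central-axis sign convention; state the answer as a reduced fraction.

7956/1925

Stage 1: N_ring = 35 + 2·16 = 67
Stage 1: 35(ω_s−ω_c) = −67(ω_r−ω_c),  ω_r=0, ω_c=1
Stage 1: ω_s = 1 − (67/35)(0−1) = 102/35
  ⇒ ω_s¹/ω_c¹ = 102/35
Stage 2: N_ring = 23 + 2·16 = 55
Stage 2: 23(ω_s−ω_c) = −55(ω_r−ω_c),  ω_s=0, ω_c=1
Stage 2: ω_r = 1 − (23/55)(0−1) = 78/55
  ⇒ ω_r²/ω_c² = 78/55
Coupling ω_c² = ω_s¹ ⇒ overall = 102/35 × 78/55 = 7956/1925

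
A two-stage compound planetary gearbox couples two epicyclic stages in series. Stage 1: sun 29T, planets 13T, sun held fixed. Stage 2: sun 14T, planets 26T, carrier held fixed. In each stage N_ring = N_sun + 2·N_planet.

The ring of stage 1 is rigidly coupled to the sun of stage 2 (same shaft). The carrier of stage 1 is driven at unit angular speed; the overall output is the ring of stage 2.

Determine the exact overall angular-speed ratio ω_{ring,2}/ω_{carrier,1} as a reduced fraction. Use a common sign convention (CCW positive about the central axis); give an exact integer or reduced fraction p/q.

-196/605

Stage 1: N_ring = 29 + 2·13 = 55
Stage 1: 29(ω_s−ω_c) = −55(ω_r−ω_c),  ω_s=0, ω_c=1
Stage 1: ω_r = 1 − (29/55)(0−1) = 84/55
  ⇒ ω_r¹/ω_c¹ = 84/55
Stage 2: N_ring = 14 + 2·26 = 66
Stage 2: 14(ω_s−ω_c) = −66(ω_r−ω_c),  ω_c=0, ω_s=1
Stage 2: ω_r = 0 − (14/66)(1−0) = -7/33
  ⇒ ω_r²/ω_s² = -7/33
Coupling ω_s² = ω_r¹ ⇒ overall = 84/55 × -7/33 = -196/605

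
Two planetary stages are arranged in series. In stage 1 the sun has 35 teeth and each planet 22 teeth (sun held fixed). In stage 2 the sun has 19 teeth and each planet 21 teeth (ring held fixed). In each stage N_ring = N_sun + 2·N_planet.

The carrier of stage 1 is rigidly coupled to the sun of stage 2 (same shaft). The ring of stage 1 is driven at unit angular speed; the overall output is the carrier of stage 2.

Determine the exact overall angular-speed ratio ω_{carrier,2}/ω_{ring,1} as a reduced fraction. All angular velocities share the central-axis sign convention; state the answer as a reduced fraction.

Stage 1: N_ring = 35 + 2·22 = 79
Stage 1: 35(ω_s−ω_c) = −79(ω_r−ω_c),  ω_s=0, ω_r=1
Stage 1: 35(0−ω_c) = −79(1−ω_c)  ⇒  114ω_c = 79  ⇒  ω_c = 79/114
  ⇒ ω_c¹/ω_r¹ = 79/114
Stage 2: N_ring = 19 + 2·21 = 61
Stage 2: 19(ω_s−ω_c) = −61(ω_r−ω_c),  ω_r=0, ω_s=1
Stage 2: 19(1−ω_c) = −61(0−ω_c)  ⇒  80ω_c = 19  ⇒  ω_c = 19/80
  ⇒ ω_c²/ω_s² = 19/80
Coupling ω_s² = ω_c¹ ⇒ overall = 79/114 × 19/80 = 79/480

79/480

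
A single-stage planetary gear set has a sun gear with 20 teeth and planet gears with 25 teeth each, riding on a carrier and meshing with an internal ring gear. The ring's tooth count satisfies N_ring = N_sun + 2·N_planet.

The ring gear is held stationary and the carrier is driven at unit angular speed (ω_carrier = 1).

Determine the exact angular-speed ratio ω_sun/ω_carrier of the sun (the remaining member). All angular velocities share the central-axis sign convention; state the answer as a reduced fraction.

N_ring = 20 + 2·25 = 70
20(ω_s−ω_c) = −70(ω_r−ω_c),  ω_r=0, ω_c=1
ω_s = 1 − (70/20)(0−1) = 9/2
ω_s/ω_c = 9/2

9/2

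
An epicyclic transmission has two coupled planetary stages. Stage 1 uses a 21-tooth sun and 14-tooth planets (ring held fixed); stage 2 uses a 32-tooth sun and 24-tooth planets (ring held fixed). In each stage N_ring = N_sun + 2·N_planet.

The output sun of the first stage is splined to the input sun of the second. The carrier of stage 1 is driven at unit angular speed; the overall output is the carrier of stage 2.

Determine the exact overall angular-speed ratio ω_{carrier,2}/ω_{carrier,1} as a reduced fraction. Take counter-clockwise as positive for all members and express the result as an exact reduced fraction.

20/21

Stage 1: N_ring = 21 + 2·14 = 49
Stage 1: 21(ω_s−ω_c) = −49(ω_r−ω_c),  ω_r=0, ω_c=1
Stage 1: ω_s = 1 − (49/21)(0−1) = 10/3
  ⇒ ω_s¹/ω_c¹ = 10/3
Stage 2: N_ring = 32 + 2·24 = 80
Stage 2: 32(ω_s−ω_c) = −80(ω_r−ω_c),  ω_r=0, ω_s=1
Stage 2: 32(1−ω_c) = −80(0−ω_c)  ⇒  112ω_c = 32  ⇒  ω_c = 2/7
  ⇒ ω_c²/ω_s² = 2/7
Coupling ω_s² = ω_s¹ ⇒ overall = 10/3 × 2/7 = 20/21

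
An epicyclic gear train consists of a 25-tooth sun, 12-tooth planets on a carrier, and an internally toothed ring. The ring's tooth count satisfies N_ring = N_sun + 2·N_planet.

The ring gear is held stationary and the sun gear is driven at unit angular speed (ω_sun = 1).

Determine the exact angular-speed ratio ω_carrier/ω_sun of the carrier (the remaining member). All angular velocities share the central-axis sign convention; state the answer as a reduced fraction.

25/74

N_ring = 25 + 2·12 = 49
25(ω_s−ω_c) = −49(ω_r−ω_c),  ω_r=0, ω_s=1
25(1−ω_c) = −49(0−ω_c)  ⇒  74ω_c = 25  ⇒  ω_c = 25/74
ω_c/ω_s = 25/74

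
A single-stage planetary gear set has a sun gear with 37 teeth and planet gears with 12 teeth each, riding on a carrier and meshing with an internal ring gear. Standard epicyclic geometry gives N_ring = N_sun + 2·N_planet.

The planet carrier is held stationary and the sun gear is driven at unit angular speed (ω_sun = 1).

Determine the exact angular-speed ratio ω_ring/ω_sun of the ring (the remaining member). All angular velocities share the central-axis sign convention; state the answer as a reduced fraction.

-37/61

N_ring = 37 + 2·12 = 61
37(ω_s−ω_c) = −61(ω_r−ω_c),  ω_c=0, ω_s=1
ω_r = 0 − (37/61)(1−0) = -37/61
ω_r/ω_s = -37/61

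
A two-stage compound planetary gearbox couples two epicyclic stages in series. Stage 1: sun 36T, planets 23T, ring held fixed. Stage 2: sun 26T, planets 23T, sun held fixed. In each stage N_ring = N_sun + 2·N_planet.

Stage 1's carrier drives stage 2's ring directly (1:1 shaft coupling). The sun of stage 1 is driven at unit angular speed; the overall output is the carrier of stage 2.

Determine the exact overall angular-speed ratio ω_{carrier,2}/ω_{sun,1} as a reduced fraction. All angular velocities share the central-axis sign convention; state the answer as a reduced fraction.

Stage 1: N_ring = 36 + 2·23 = 82
Stage 1: 36(ω_s−ω_c) = −82(ω_r−ω_c),  ω_r=0, ω_s=1
Stage 1: 36(1−ω_c) = −82(0−ω_c)  ⇒  118ω_c = 36  ⇒  ω_c = 18/59
  ⇒ ω_c¹/ω_s¹ = 18/59
Stage 2: N_ring = 26 + 2·23 = 72
Stage 2: 26(ω_s−ω_c) = −72(ω_r−ω_c),  ω_s=0, ω_r=1
Stage 2: 26(0−ω_c) = −72(1−ω_c)  ⇒  98ω_c = 72  ⇒  ω_c = 36/49
  ⇒ ω_c²/ω_r² = 36/49
Coupling ω_r² = ω_c¹ ⇒ overall = 18/59 × 36/49 = 648/2891

648/2891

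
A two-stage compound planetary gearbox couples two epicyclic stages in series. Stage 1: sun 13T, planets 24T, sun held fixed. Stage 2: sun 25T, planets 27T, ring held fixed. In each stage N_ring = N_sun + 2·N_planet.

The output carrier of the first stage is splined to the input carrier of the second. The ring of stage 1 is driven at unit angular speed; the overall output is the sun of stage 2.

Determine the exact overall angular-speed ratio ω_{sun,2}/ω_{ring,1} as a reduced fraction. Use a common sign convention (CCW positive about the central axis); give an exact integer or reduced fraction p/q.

3172/925

Stage 1: N_ring = 13 + 2·24 = 61
Stage 1: 13(ω_s−ω_c) = −61(ω_r−ω_c),  ω_s=0, ω_r=1
Stage 1: 13(0−ω_c) = −61(1−ω_c)  ⇒  74ω_c = 61  ⇒  ω_c = 61/74
  ⇒ ω_c¹/ω_r¹ = 61/74
Stage 2: N_ring = 25 + 2·27 = 79
Stage 2: 25(ω_s−ω_c) = −79(ω_r−ω_c),  ω_r=0, ω_c=1
Stage 2: ω_s = 1 − (79/25)(0−1) = 104/25
  ⇒ ω_s²/ω_c² = 104/25
Coupling ω_c² = ω_c¹ ⇒ overall = 61/74 × 104/25 = 3172/925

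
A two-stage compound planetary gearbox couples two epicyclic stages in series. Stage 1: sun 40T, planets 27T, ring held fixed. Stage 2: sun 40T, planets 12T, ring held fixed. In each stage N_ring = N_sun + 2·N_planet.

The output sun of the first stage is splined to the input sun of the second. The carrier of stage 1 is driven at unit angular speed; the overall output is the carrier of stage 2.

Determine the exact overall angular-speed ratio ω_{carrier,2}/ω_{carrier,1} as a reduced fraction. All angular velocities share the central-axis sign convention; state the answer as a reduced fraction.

Stage 1: N_ring = 40 + 2·27 = 94
Stage 1: 40(ω_s−ω_c) = −94(ω_r−ω_c),  ω_r=0, ω_c=1
Stage 1: ω_s = 1 − (94/40)(0−1) = 67/20
  ⇒ ω_s¹/ω_c¹ = 67/20
Stage 2: N_ring = 40 + 2·12 = 64
Stage 2: 40(ω_s−ω_c) = −64(ω_r−ω_c),  ω_r=0, ω_s=1
Stage 2: 40(1−ω_c) = −64(0−ω_c)  ⇒  104ω_c = 40  ⇒  ω_c = 5/13
  ⇒ ω_c²/ω_s² = 5/13
Coupling ω_s² = ω_s¹ ⇒ overall = 67/20 × 5/13 = 67/52

67/52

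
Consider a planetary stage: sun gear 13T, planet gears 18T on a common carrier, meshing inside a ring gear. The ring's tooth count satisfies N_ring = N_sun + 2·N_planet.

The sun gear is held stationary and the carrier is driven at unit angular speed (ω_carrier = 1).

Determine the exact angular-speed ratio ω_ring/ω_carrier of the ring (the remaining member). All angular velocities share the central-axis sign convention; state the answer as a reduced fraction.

N_ring = 13 + 2·18 = 49
13(ω_s−ω_c) = −49(ω_r−ω_c),  ω_s=0, ω_c=1
ω_r = 1 − (13/49)(0−1) = 62/49
ω_r/ω_c = 62/49

62/49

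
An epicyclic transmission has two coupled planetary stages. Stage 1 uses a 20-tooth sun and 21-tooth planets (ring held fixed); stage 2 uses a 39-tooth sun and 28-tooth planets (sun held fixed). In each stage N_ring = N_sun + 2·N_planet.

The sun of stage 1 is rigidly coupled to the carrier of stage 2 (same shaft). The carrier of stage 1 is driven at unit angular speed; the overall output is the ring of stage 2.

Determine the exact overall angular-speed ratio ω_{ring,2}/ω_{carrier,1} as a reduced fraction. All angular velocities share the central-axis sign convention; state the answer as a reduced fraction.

2747/475

Stage 1: N_ring = 20 + 2·21 = 62
Stage 1: 20(ω_s−ω_c) = −62(ω_r−ω_c),  ω_r=0, ω_c=1
Stage 1: ω_s = 1 − (62/20)(0−1) = 41/10
  ⇒ ω_s¹/ω_c¹ = 41/10
Stage 2: N_ring = 39 + 2·28 = 95
Stage 2: 39(ω_s−ω_c) = −95(ω_r−ω_c),  ω_s=0, ω_c=1
Stage 2: ω_r = 1 − (39/95)(0−1) = 134/95
  ⇒ ω_r²/ω_c² = 134/95
Coupling ω_c² = ω_s¹ ⇒ overall = 41/10 × 134/95 = 2747/475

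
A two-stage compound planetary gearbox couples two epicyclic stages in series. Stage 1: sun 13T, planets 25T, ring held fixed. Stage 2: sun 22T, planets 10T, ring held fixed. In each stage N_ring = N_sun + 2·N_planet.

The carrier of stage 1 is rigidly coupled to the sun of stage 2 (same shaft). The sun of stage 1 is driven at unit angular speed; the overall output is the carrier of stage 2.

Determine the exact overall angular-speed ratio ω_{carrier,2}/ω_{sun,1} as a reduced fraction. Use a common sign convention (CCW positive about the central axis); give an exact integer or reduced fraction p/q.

143/2432

Stage 1: N_ring = 13 + 2·25 = 63
Stage 1: 13(ω_s−ω_c) = −63(ω_r−ω_c),  ω_r=0, ω_s=1
Stage 1: 13(1−ω_c) = −63(0−ω_c)  ⇒  76ω_c = 13  ⇒  ω_c = 13/76
  ⇒ ω_c¹/ω_s¹ = 13/76
Stage 2: N_ring = 22 + 2·10 = 42
Stage 2: 22(ω_s−ω_c) = −42(ω_r−ω_c),  ω_r=0, ω_s=1
Stage 2: 22(1−ω_c) = −42(0−ω_c)  ⇒  64ω_c = 22  ⇒  ω_c = 11/32
  ⇒ ω_c²/ω_s² = 11/32
Coupling ω_s² = ω_c¹ ⇒ overall = 13/76 × 11/32 = 143/2432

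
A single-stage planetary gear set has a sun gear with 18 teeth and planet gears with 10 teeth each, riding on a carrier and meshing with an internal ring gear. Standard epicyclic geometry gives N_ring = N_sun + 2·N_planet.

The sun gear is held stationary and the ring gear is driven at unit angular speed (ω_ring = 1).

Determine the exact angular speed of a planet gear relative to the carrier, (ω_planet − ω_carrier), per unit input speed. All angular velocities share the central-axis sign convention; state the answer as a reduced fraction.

171/140

N_ring = 18 + 2·10 = 38
18(ω_s−ω_c) = −38(ω_r−ω_c),  ω_s=0, ω_r=1
18(0−ω_c) = −38(1−ω_c)  ⇒  56ω_c = 38  ⇒  ω_c = 19/28
sun–planet: 18·(0−19/28) = −10·(ω_p−ω_c)  ⇒  ω_p−ω_c = −(18/10)·(-19/28) = 171/140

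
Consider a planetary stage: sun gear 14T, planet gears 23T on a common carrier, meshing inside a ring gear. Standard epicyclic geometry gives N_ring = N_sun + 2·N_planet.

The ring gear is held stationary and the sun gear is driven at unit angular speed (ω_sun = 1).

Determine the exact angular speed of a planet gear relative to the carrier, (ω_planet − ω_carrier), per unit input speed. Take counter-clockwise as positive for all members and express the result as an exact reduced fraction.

-420/851

N_ring = 14 + 2·23 = 60
14(ω_s−ω_c) = −60(ω_r−ω_c),  ω_r=0, ω_s=1
14(1−ω_c) = −60(0−ω_c)  ⇒  74ω_c = 14  ⇒  ω_c = 7/37
sun–planet: 14·(1−7/37) = −23·(ω_p−ω_c)  ⇒  ω_p−ω_c = −(14/23)·(30/37) = -420/851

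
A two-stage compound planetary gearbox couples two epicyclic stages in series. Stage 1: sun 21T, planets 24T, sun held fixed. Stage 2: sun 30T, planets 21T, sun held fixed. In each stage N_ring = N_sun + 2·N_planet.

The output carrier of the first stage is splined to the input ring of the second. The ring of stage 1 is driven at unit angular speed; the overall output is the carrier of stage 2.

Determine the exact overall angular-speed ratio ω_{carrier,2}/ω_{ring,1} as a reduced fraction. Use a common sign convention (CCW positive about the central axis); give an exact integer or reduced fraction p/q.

46/85

Stage 1: N_ring = 21 + 2·24 = 69
Stage 1: 21(ω_s−ω_c) = −69(ω_r−ω_c),  ω_s=0, ω_r=1
Stage 1: 21(0−ω_c) = −69(1−ω_c)  ⇒  90ω_c = 69  ⇒  ω_c = 23/30
  ⇒ ω_c¹/ω_r¹ = 23/30
Stage 2: N_ring = 30 + 2·21 = 72
Stage 2: 30(ω_s−ω_c) = −72(ω_r−ω_c),  ω_s=0, ω_r=1
Stage 2: 30(0−ω_c) = −72(1−ω_c)  ⇒  102ω_c = 72  ⇒  ω_c = 12/17
  ⇒ ω_c²/ω_r² = 12/17
Coupling ω_r² = ω_c¹ ⇒ overall = 23/30 × 12/17 = 46/85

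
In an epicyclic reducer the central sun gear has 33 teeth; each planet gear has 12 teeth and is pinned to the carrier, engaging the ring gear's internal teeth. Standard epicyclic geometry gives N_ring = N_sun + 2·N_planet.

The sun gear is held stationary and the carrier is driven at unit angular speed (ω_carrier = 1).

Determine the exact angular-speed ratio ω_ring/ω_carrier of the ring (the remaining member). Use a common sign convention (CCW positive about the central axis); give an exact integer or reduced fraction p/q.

N_ring = 33 + 2·12 = 57
33(ω_s−ω_c) = −57(ω_r−ω_c),  ω_s=0, ω_c=1
ω_r = 1 − (33/57)(0−1) = 30/19
ω_r/ω_c = 30/19

30/19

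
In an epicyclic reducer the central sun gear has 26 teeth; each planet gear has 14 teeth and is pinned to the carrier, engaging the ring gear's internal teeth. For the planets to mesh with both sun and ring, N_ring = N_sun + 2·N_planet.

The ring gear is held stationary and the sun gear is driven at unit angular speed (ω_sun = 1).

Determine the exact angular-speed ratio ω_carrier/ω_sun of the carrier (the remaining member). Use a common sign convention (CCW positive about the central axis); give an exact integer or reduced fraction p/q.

N_ring = 26 + 2·14 = 54
26(ω_s−ω_c) = −54(ω_r−ω_c),  ω_r=0, ω_s=1
26(1−ω_c) = −54(0−ω_c)  ⇒  80ω_c = 26  ⇒  ω_c = 13/40
ω_c/ω_s = 13/40

13/40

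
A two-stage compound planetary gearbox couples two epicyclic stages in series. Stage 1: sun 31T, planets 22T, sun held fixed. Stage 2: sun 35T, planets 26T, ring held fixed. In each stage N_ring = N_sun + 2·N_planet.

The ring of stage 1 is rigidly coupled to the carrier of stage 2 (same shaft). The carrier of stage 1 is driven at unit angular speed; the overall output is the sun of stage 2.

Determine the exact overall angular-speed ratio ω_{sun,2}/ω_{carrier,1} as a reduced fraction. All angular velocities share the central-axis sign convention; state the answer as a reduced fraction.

12932/2625

Stage 1: N_ring = 31 + 2·22 = 75
Stage 1: 31(ω_s−ω_c) = −75(ω_r−ω_c),  ω_s=0, ω_c=1
Stage 1: ω_r = 1 − (31/75)(0−1) = 106/75
  ⇒ ω_r¹/ω_c¹ = 106/75
Stage 2: N_ring = 35 + 2·26 = 87
Stage 2: 35(ω_s−ω_c) = −87(ω_r−ω_c),  ω_r=0, ω_c=1
Stage 2: ω_s = 1 − (87/35)(0−1) = 122/35
  ⇒ ω_s²/ω_c² = 122/35
Coupling ω_c² = ω_r¹ ⇒ overall = 106/75 × 122/35 = 12932/2625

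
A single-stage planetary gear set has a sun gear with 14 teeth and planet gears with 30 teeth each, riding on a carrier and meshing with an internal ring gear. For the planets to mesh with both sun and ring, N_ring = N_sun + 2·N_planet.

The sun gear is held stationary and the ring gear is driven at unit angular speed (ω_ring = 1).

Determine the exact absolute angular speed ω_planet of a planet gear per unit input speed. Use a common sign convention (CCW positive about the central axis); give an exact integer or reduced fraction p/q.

N_ring = 14 + 2·30 = 74
14(ω_s−ω_c) = −74(ω_r−ω_c),  ω_s=0, ω_r=1
14(0−ω_c) = −74(1−ω_c)  ⇒  88ω_c = 74  ⇒  ω_c = 37/44
sun–planet: 14·(0−37/44) = −30·(ω_p−ω_c)  ⇒  ω_p−ω_c = −(14/30)·(-37/44) = 259/660
ω_p = 37/44 + 259/660 = 37/30

37/30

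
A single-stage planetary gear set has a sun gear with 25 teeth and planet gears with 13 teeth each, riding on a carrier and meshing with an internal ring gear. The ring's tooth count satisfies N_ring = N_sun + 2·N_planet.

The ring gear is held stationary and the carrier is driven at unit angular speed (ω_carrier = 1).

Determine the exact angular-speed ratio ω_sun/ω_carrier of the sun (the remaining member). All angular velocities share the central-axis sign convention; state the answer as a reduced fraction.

76/25

N_ring = 25 + 2·13 = 51
25(ω_s−ω_c) = −51(ω_r−ω_c),  ω_r=0, ω_c=1
ω_s = 1 − (51/25)(0−1) = 76/25
ω_s/ω_c = 76/25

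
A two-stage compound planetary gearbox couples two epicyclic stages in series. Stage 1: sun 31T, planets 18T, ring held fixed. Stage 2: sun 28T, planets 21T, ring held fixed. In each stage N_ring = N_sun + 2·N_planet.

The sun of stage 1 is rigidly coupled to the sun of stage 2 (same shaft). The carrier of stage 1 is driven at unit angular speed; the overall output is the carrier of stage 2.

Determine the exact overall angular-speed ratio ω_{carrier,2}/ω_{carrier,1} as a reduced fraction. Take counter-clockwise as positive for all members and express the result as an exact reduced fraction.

28/31

Stage 1: N_ring = 31 + 2·18 = 67
Stage 1: 31(ω_s−ω_c) = −67(ω_r−ω_c),  ω_r=0, ω_c=1
Stage 1: ω_s = 1 − (67/31)(0−1) = 98/31
  ⇒ ω_s¹/ω_c¹ = 98/31
Stage 2: N_ring = 28 + 2·21 = 70
Stage 2: 28(ω_s−ω_c) = −70(ω_r−ω_c),  ω_r=0, ω_s=1
Stage 2: 28(1−ω_c) = −70(0−ω_c)  ⇒  98ω_c = 28  ⇒  ω_c = 2/7
  ⇒ ω_c²/ω_s² = 2/7
Coupling ω_s² = ω_s¹ ⇒ overall = 98/31 × 2/7 = 28/31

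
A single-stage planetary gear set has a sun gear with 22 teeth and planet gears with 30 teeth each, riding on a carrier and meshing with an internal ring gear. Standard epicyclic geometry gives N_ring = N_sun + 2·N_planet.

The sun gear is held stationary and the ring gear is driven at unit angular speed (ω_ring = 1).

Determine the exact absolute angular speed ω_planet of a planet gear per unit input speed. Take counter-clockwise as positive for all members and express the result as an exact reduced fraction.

N_ring = 22 + 2·30 = 82
22(ω_s−ω_c) = −82(ω_r−ω_c),  ω_s=0, ω_r=1
22(0−ω_c) = −82(1−ω_c)  ⇒  104ω_c = 82  ⇒  ω_c = 41/52
sun–planet: 22·(0−41/52) = −30·(ω_p−ω_c)  ⇒  ω_p−ω_c = −(22/30)·(-41/52) = 451/780
ω_p = 41/52 + 451/780 = 41/30

41/30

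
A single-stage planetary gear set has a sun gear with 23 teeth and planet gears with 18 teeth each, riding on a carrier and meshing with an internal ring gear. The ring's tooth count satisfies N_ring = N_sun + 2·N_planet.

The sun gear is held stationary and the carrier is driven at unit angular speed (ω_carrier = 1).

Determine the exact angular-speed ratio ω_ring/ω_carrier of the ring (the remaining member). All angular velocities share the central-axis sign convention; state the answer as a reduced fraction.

N_ring = 23 + 2·18 = 59
23(ω_s−ω_c) = −59(ω_r−ω_c),  ω_s=0, ω_c=1
ω_r = 1 − (23/59)(0−1) = 82/59
ω_r/ω_c = 82/59

82/59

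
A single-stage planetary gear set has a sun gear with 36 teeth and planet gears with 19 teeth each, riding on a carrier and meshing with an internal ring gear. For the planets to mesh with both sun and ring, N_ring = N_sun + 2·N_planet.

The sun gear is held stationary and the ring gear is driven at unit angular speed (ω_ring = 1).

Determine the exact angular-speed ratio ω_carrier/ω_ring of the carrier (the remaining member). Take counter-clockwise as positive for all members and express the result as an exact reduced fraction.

37/55

N_ring = 36 + 2·19 = 74
36(ω_s−ω_c) = −74(ω_r−ω_c),  ω_s=0, ω_r=1
36(0−ω_c) = −74(1−ω_c)  ⇒  110ω_c = 74  ⇒  ω_c = 37/55
ω_c/ω_r = 37/55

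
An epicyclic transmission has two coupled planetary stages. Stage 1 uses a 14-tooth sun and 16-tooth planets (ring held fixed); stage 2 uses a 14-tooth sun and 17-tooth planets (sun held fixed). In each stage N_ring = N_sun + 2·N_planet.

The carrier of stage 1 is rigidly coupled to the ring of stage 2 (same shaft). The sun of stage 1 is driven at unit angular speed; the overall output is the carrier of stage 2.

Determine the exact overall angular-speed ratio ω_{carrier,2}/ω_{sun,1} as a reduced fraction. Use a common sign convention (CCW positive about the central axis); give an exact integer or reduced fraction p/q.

28/155

Stage 1: N_ring = 14 + 2·16 = 46
Stage 1: 14(ω_s−ω_c) = −46(ω_r−ω_c),  ω_r=0, ω_s=1
Stage 1: 14(1−ω_c) = −46(0−ω_c)  ⇒  60ω_c = 14  ⇒  ω_c = 7/30
  ⇒ ω_c¹/ω_s¹ = 7/30
Stage 2: N_ring = 14 + 2·17 = 48
Stage 2: 14(ω_s−ω_c) = −48(ω_r−ω_c),  ω_s=0, ω_r=1
Stage 2: 14(0−ω_c) = −48(1−ω_c)  ⇒  62ω_c = 48  ⇒  ω_c = 24/31
  ⇒ ω_c²/ω_r² = 24/31
Coupling ω_r² = ω_c¹ ⇒ overall = 7/30 × 24/31 = 28/155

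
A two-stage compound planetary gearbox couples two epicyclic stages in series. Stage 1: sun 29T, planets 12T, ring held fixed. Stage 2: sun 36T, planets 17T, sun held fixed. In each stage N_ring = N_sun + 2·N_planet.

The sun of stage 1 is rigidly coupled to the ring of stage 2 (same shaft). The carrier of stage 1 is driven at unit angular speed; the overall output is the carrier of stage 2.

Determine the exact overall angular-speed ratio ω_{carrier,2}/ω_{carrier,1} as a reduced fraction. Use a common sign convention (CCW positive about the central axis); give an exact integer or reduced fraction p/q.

2870/1537

Stage 1: N_ring = 29 + 2·12 = 53
Stage 1: 29(ω_s−ω_c) = −53(ω_r−ω_c),  ω_r=0, ω_c=1
Stage 1: ω_s = 1 − (53/29)(0−1) = 82/29
  ⇒ ω_s¹/ω_c¹ = 82/29
Stage 2: N_ring = 36 + 2·17 = 70
Stage 2: 36(ω_s−ω_c) = −70(ω_r−ω_c),  ω_s=0, ω_r=1
Stage 2: 36(0−ω_c) = −70(1−ω_c)  ⇒  106ω_c = 70  ⇒  ω_c = 35/53
  ⇒ ω_c²/ω_r² = 35/53
Coupling ω_r² = ω_s¹ ⇒ overall = 82/29 × 35/53 = 2870/1537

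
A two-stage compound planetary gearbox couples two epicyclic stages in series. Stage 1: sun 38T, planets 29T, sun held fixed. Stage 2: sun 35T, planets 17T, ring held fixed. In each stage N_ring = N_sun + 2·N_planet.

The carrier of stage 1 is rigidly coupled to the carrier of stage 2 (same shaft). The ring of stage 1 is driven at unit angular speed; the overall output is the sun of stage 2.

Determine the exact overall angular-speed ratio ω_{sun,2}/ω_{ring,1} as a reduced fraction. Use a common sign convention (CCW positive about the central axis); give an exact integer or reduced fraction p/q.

4992/2345

Stage 1: N_ring = 38 + 2·29 = 96
Stage 1: 38(ω_s−ω_c) = −96(ω_r−ω_c),  ω_s=0, ω_r=1
Stage 1: 38(0−ω_c) = −96(1−ω_c)  ⇒  134ω_c = 96  ⇒  ω_c = 48/67
  ⇒ ω_c¹/ω_r¹ = 48/67
Stage 2: N_ring = 35 + 2·17 = 69
Stage 2: 35(ω_s−ω_c) = −69(ω_r−ω_c),  ω_r=0, ω_c=1
Stage 2: ω_s = 1 − (69/35)(0−1) = 104/35
  ⇒ ω_s²/ω_c² = 104/35
Coupling ω_c² = ω_c¹ ⇒ overall = 48/67 × 104/35 = 4992/2345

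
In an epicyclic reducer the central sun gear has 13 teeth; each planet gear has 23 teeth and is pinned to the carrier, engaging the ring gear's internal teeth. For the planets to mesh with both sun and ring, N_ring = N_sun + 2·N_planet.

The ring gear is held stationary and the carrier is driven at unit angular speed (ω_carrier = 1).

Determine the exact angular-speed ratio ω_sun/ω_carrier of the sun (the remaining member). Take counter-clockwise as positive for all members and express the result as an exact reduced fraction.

N_ring = 13 + 2·23 = 59
13(ω_s−ω_c) = −59(ω_r−ω_c),  ω_r=0, ω_c=1
ω_s = 1 − (59/13)(0−1) = 72/13
ω_s/ω_c = 72/13

72/13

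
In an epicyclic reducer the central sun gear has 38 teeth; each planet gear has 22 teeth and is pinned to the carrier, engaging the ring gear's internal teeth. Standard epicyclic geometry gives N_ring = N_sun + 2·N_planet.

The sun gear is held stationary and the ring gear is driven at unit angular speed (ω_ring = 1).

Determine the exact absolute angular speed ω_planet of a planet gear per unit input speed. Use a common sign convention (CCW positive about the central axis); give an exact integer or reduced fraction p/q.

41/22

N_ring = 38 + 2·22 = 82
38(ω_s−ω_c) = −82(ω_r−ω_c),  ω_s=0, ω_r=1
38(0−ω_c) = −82(1−ω_c)  ⇒  120ω_c = 82  ⇒  ω_c = 41/60
sun–planet: 38·(0−41/60) = −22·(ω_p−ω_c)  ⇒  ω_p−ω_c = −(38/22)·(-41/60) = 779/660
ω_p = 41/60 + 779/660 = 41/22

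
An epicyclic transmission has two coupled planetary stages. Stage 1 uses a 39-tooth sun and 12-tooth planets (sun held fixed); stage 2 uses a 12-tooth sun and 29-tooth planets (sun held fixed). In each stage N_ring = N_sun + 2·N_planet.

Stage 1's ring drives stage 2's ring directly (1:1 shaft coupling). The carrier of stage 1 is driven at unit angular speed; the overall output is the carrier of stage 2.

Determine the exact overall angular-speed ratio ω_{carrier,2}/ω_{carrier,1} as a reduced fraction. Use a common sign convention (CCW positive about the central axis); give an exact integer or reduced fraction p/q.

170/123

Stage 1: N_ring = 39 + 2·12 = 63
Stage 1: 39(ω_s−ω_c) = −63(ω_r−ω_c),  ω_s=0, ω_c=1
Stage 1: ω_r = 1 − (39/63)(0−1) = 34/21
  ⇒ ω_r¹/ω_c¹ = 34/21
Stage 2: N_ring = 12 + 2·29 = 70
Stage 2: 12(ω_s−ω_c) = −70(ω_r−ω_c),  ω_s=0, ω_r=1
Stage 2: 12(0−ω_c) = −70(1−ω_c)  ⇒  82ω_c = 70  ⇒  ω_c = 35/41
  ⇒ ω_c²/ω_r² = 35/41
Coupling ω_r² = ω_r¹ ⇒ overall = 34/21 × 35/41 = 170/123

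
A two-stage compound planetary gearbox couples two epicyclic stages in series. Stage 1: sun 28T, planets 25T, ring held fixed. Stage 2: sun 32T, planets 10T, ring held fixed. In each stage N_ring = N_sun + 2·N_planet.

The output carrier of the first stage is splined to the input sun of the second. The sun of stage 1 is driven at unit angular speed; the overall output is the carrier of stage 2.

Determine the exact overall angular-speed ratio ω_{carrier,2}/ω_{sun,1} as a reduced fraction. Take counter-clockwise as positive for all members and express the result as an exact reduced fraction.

Stage 1: N_ring = 28 + 2·25 = 78
Stage 1: 28(ω_s−ω_c) = −78(ω_r−ω_c),  ω_r=0, ω_s=1
Stage 1: 28(1−ω_c) = −78(0−ω_c)  ⇒  106ω_c = 28  ⇒  ω_c = 14/53
  ⇒ ω_c¹/ω_s¹ = 14/53
Stage 2: N_ring = 32 + 2·10 = 52
Stage 2: 32(ω_s−ω_c) = −52(ω_r−ω_c),  ω_r=0, ω_s=1
Stage 2: 32(1−ω_c) = −52(0−ω_c)  ⇒  84ω_c = 32  ⇒  ω_c = 8/21
  ⇒ ω_c²/ω_s² = 8/21
Coupling ω_s² = ω_c¹ ⇒ overall = 14/53 × 8/21 = 16/159

16/159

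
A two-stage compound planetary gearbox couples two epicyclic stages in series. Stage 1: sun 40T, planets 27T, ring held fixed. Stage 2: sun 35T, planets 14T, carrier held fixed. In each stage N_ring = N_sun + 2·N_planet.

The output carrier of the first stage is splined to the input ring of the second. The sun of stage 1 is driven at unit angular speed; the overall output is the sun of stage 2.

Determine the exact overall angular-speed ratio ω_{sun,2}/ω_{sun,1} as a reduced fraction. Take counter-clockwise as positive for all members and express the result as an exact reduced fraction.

-36/67

Stage 1: N_ring = 40 + 2·27 = 94
Stage 1: 40(ω_s−ω_c) = −94(ω_r−ω_c),  ω_r=0, ω_s=1
Stage 1: 40(1−ω_c) = −94(0−ω_c)  ⇒  134ω_c = 40  ⇒  ω_c = 20/67
  ⇒ ω_c¹/ω_s¹ = 20/67
Stage 2: N_ring = 35 + 2·14 = 63
Stage 2: 35(ω_s−ω_c) = −63(ω_r−ω_c),  ω_c=0, ω_r=1
Stage 2: ω_s = 0 − (63/35)(1−0) = -9/5
  ⇒ ω_s²/ω_r² = -9/5
Coupling ω_r² = ω_c¹ ⇒ overall = 20/67 × -9/5 = -36/67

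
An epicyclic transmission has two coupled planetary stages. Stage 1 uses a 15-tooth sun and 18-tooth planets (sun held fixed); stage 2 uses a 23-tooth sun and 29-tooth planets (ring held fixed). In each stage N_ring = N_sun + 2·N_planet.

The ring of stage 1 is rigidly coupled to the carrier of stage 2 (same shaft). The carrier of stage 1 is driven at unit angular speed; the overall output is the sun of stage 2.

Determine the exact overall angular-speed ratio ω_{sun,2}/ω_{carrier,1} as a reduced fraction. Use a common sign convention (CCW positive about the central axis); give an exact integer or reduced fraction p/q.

2288/391

Stage 1: N_ring = 15 + 2·18 = 51
Stage 1: 15(ω_s−ω_c) = −51(ω_r−ω_c),  ω_s=0, ω_c=1
Stage 1: ω_r = 1 − (15/51)(0−1) = 22/17
  ⇒ ω_r¹/ω_c¹ = 22/17
Stage 2: N_ring = 23 + 2·29 = 81
Stage 2: 23(ω_s−ω_c) = −81(ω_r−ω_c),  ω_r=0, ω_c=1
Stage 2: ω_s = 1 − (81/23)(0−1) = 104/23
  ⇒ ω_s²/ω_c² = 104/23
Coupling ω_c² = ω_r¹ ⇒ overall = 22/17 × 104/23 = 2288/391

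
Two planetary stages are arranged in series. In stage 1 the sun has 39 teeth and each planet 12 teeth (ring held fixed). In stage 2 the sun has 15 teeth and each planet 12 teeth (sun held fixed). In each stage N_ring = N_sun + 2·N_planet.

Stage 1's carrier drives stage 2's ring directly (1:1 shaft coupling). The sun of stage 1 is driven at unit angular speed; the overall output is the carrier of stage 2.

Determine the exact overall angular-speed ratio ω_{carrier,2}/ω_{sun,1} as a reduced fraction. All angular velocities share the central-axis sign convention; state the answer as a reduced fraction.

Stage 1: N_ring = 39 + 2·12 = 63
Stage 1: 39(ω_s−ω_c) = −63(ω_r−ω_c),  ω_r=0, ω_s=1
Stage 1: 39(1−ω_c) = −63(0−ω_c)  ⇒  102ω_c = 39  ⇒  ω_c = 13/34
  ⇒ ω_c¹/ω_s¹ = 13/34
Stage 2: N_ring = 15 + 2·12 = 39
Stage 2: 15(ω_s−ω_c) = −39(ω_r−ω_c),  ω_s=0, ω_r=1
Stage 2: 15(0−ω_c) = −39(1−ω_c)  ⇒  54ω_c = 39  ⇒  ω_c = 13/18
  ⇒ ω_c²/ω_r² = 13/18
Coupling ω_r² = ω_c¹ ⇒ overall = 13/34 × 13/18 = 169/612

169/612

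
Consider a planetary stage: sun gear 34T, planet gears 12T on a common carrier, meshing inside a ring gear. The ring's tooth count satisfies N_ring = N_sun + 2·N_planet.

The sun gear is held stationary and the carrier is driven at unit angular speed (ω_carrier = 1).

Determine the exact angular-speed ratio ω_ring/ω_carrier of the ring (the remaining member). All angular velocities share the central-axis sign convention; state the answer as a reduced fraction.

46/29

N_ring = 34 + 2·12 = 58
34(ω_s−ω_c) = −58(ω_r−ω_c),  ω_s=0, ω_c=1
ω_r = 1 − (34/58)(0−1) = 46/29
ω_r/ω_c = 46/29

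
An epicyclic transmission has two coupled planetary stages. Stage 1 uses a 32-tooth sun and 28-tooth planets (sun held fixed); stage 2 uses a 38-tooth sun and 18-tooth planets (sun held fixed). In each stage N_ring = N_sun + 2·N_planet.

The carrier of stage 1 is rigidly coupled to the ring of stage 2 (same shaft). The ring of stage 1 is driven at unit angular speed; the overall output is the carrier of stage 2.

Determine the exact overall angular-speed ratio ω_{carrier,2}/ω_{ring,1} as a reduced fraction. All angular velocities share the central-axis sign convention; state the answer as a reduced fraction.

Stage 1: N_ring = 32 + 2·28 = 88
Stage 1: 32(ω_s−ω_c) = −88(ω_r−ω_c),  ω_s=0, ω_r=1
Stage 1: 32(0−ω_c) = −88(1−ω_c)  ⇒  120ω_c = 88  ⇒  ω_c = 11/15
  ⇒ ω_c¹/ω_r¹ = 11/15
Stage 2: N_ring = 38 + 2·18 = 74
Stage 2: 38(ω_s−ω_c) = −74(ω_r−ω_c),  ω_s=0, ω_r=1
Stage 2: 38(0−ω_c) = −74(1−ω_c)  ⇒  112ω_c = 74  ⇒  ω_c = 37/56
  ⇒ ω_c²/ω_r² = 37/56
Coupling ω_r² = ω_c¹ ⇒ overall = 11/15 × 37/56 = 407/840

407/840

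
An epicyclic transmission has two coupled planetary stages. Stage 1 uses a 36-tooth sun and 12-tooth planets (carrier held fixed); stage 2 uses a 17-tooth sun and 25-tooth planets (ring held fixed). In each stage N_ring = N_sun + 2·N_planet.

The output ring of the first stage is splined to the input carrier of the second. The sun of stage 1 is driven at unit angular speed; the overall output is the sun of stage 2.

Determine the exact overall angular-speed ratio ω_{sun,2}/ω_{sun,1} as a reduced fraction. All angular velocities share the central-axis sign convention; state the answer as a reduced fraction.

Stage 1: N_ring = 36 + 2·12 = 60
Stage 1: 36(ω_s−ω_c) = −60(ω_r−ω_c),  ω_c=0, ω_s=1
Stage 1: ω_r = 0 − (36/60)(1−0) = -3/5
  ⇒ ω_r¹/ω_s¹ = -3/5
Stage 2: N_ring = 17 + 2·25 = 67
Stage 2: 17(ω_s−ω_c) = −67(ω_r−ω_c),  ω_r=0, ω_c=1
Stage 2: ω_s = 1 − (67/17)(0−1) = 84/17
  ⇒ ω_s²/ω_c² = 84/17
Coupling ω_c² = ω_r¹ ⇒ overall = -3/5 × 84/17 = -252/85

-252/85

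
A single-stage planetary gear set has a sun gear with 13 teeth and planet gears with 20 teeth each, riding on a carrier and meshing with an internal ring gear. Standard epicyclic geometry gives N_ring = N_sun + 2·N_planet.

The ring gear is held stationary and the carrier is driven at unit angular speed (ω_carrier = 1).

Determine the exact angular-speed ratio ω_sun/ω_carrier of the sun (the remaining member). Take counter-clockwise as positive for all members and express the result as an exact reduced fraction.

N_ring = 13 + 2·20 = 53
13(ω_s−ω_c) = −53(ω_r−ω_c),  ω_r=0, ω_c=1
ω_s = 1 − (53/13)(0−1) = 66/13
ω_s/ω_c = 66/13

66/13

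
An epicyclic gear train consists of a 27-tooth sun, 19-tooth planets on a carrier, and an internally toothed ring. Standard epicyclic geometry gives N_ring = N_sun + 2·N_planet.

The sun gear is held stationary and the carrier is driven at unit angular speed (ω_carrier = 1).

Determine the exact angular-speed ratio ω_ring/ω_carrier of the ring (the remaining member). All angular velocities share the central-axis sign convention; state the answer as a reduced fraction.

N_ring = 27 + 2·19 = 65
27(ω_s−ω_c) = −65(ω_r−ω_c),  ω_s=0, ω_c=1
ω_r = 1 − (27/65)(0−1) = 92/65
ω_r/ω_c = 92/65

92/65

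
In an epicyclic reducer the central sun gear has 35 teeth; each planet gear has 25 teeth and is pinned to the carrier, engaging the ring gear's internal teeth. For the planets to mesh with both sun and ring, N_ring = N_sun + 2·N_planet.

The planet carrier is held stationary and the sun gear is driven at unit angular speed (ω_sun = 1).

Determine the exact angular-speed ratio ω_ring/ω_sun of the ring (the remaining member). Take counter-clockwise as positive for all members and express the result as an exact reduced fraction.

-7/17

N_ring = 35 + 2·25 = 85
35(ω_s−ω_c) = −85(ω_r−ω_c),  ω_c=0, ω_s=1
ω_r = 0 − (35/85)(1−0) = -7/17
ω_r/ω_s = -7/17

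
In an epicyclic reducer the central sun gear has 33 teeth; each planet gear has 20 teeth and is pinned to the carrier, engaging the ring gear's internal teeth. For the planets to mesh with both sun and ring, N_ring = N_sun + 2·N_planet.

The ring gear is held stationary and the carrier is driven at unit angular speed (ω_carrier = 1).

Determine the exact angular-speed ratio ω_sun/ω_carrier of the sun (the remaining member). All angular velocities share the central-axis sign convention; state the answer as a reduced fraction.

N_ring = 33 + 2·20 = 73
33(ω_s−ω_c) = −73(ω_r−ω_c),  ω_r=0, ω_c=1
ω_s = 1 − (73/33)(0−1) = 106/33
ω_s/ω_c = 106/33

106/33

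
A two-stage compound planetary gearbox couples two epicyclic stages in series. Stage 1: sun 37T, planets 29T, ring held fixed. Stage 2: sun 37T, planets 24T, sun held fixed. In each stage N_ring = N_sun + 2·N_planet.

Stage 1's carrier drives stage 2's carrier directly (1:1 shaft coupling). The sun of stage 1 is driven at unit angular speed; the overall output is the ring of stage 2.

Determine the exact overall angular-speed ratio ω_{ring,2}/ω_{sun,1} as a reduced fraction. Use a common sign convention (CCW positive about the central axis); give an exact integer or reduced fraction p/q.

2257/5610

Stage 1: N_ring = 37 + 2·29 = 95
Stage 1: 37(ω_s−ω_c) = −95(ω_r−ω_c),  ω_r=0, ω_s=1
Stage 1: 37(1−ω_c) = −95(0−ω_c)  ⇒  132ω_c = 37  ⇒  ω_c = 37/132
  ⇒ ω_c¹/ω_s¹ = 37/132
Stage 2: N_ring = 37 + 2·24 = 85
Stage 2: 37(ω_s−ω_c) = −85(ω_r−ω_c),  ω_s=0, ω_c=1
Stage 2: ω_r = 1 − (37/85)(0−1) = 122/85
  ⇒ ω_r²/ω_c² = 122/85
Coupling ω_c² = ω_c¹ ⇒ overall = 37/132 × 122/85 = 2257/5610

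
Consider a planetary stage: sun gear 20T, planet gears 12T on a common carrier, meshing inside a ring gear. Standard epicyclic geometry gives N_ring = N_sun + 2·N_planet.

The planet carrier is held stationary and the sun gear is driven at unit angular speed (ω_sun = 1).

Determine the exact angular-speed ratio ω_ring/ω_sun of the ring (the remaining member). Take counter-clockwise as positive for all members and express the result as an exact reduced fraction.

-5/11

N_ring = 20 + 2·12 = 44
20(ω_s−ω_c) = −44(ω_r−ω_c),  ω_c=0, ω_s=1
ω_r = 0 − (20/44)(1−0) = -5/11
ω_r/ω_s = -5/11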